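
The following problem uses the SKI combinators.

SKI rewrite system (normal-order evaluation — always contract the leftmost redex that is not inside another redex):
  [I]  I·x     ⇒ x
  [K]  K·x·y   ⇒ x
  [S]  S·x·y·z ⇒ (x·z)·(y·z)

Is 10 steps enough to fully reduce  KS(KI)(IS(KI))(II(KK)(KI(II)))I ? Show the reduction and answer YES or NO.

Answer: YES — reaches normal form KI in 10 ≤ 10 steps

Derivation:
  start: KS(KI)(IS(KI))(II(KK)(KI(II)))I
  [1] S(IS(KI))(II(KK)(KI(II)))I
  [2] IS(KI)I(II(KK)(KI(II))I)
  [3] S(KI)I(II(KK)(KI(II))I)
  [4] KI(II(KK)(KI(II))I)(I(II(KK)(KI(II))I))
  [5] I(I(II(KK)(KI(II))I))
  [6] I(II(KK)(KI(II))I)
  [7] II(KK)(KI(II))I
  [8] I(KK)(KI(II))I
  [9] KK(KI(II))I
  [10] KI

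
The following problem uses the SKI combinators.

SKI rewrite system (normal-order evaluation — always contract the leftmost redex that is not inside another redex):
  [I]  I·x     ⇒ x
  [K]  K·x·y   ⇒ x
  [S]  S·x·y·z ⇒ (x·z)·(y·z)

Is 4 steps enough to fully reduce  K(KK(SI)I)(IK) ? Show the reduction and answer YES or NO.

  start: K(KK(SI)I)(IK)
  →1  KK(SI)I
  →2  KI

Answer: YES — reaches normal form KI in 2 ≤ 4 steps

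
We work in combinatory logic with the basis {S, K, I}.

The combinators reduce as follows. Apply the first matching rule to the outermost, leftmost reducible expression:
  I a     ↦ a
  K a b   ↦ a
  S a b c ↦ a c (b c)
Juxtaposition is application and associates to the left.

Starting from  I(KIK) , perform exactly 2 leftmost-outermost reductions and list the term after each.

Answer: after 2 steps: I

Reduction:
  start: I(KIK)
  [1] KIK
  [2] I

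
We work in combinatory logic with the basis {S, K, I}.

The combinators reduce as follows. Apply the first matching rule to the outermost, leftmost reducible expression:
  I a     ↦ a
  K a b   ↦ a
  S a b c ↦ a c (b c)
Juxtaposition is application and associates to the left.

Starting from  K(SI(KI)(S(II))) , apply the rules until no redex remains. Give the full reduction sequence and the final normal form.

  start: K(SI(KI)(S(II)))
  [1] K(I(S(II))(KI(S(II))))
  [2] K(S(II)(KI(S(II))))
  [3] K(SI(KI(S(II))))
  [4] K(SII)

Answer: normal form = K(SII)  (in 4 steps)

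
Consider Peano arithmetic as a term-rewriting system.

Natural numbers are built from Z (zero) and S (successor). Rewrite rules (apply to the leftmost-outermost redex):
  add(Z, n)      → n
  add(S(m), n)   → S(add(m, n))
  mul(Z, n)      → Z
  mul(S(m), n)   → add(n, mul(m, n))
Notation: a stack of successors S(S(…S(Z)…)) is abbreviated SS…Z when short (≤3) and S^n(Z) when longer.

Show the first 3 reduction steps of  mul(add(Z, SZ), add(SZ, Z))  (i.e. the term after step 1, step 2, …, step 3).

  start: mul(add(Z, SZ), add(SZ, Z))
  [1] mul(SZ, add(SZ, Z))
  [2] add(add(SZ, Z), mul(Z, add(SZ, Z)))
  [3] add(S(add(Z, Z)), mul(Z, add(SZ, Z)))

Answer: after 3 steps: add(S(add(Z, Z)), mul(Z, add(SZ, Z)))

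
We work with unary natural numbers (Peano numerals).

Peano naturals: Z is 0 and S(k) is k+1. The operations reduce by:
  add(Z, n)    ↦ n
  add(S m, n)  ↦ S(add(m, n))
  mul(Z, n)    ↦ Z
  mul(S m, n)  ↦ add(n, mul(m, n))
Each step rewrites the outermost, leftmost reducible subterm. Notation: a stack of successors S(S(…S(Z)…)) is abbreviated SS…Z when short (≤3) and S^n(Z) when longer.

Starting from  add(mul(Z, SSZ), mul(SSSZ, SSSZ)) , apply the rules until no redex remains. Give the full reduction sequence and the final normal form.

Answer: normal form = S^9(Z)  (in 18 steps)

Reduction:
  start: add(mul(Z, SSZ), mul(SSSZ, SSSZ))
  step 1: add(Z, mul(SSSZ, SSSZ))
  step 2: mul(SSSZ, SSSZ)
  step 3: add(SSSZ, mul(SSZ, SSSZ))
  step 4: S(add(SSZ, mul(SSZ, SSSZ)))
  step 5: S(S(add(SZ, mul(SSZ, SSSZ))))
  step 6: S(S(S(add(Z, mul(SSZ, SSSZ)))))
  step 7: S(S(S(mul(SSZ, SSSZ))))
  step 8: S(S(S(add(SSSZ, mul(SZ, SSSZ)))))
  step 9: S(S(S(S(add(SSZ, mul(SZ, SSSZ))))))
  step 10: S(S(S(S(S(add(SZ, mul(SZ, SSSZ)))))))
  step 11: S(S(S(S(S(S(add(Z, mul(SZ, SSSZ))))))))
  step 12: S(S(S(S(S(S(mul(SZ, SSSZ)))))))
  step 13: S(S(S(S(S(S(add(SSSZ, mul(Z, SSSZ))))))))
  step 14: S(S(S(S(S(S(S(add(SSZ, mul(Z, SSSZ)))))))))
  step 15: S(S(S(S(S(S(S(S(add(SZ, mul(Z, SSSZ))))))))))
  step 16: S(S(S(S(S(S(S(S(S(add(Z, mul(Z, SSSZ)))))))))))
  step 17: S(S(S(S(S(S(S(S(S(mul(Z, SSSZ))))))))))
  step 18: S^9(Z)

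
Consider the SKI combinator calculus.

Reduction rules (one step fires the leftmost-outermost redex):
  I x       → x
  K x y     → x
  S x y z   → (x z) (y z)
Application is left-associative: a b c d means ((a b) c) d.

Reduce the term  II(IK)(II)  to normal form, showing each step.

Answer: normal form = KI  (in 4 steps)

Reduction:
  start: II(IK)(II)
  [1] I(IK)(II)
  [2] IK(II)
  [3] K(II)
  [4] KI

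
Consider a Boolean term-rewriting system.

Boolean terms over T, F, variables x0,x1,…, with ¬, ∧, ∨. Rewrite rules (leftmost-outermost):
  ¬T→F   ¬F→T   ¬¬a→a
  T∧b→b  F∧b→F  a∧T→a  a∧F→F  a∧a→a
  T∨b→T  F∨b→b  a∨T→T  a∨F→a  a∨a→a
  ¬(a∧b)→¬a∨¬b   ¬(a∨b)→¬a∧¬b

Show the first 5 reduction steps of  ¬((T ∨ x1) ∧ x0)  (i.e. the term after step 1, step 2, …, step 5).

Answer: after 5 steps: ¬x0

Derivation:
  start: ¬((T ∨ x1) ∧ x0)
  [1] ¬(T ∨ x1) ∨ ¬x0
  [2] (¬T ∧ ¬x1) ∨ ¬x0
  [3] (F ∧ ¬x1) ∨ ¬x0
  [4] F ∨ ¬x0
  [5] ¬x0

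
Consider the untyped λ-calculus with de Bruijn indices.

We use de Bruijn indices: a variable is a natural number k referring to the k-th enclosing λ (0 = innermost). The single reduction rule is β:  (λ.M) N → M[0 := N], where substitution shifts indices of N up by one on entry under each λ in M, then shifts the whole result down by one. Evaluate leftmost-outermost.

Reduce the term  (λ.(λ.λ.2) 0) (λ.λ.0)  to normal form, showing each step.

  start: (λ.(λ.λ.2) 0) (λ.λ.0)
  [1] (λ.λ.λ.λ.0) (λ.λ.0)
  [2] λ.λ.λ.0

Answer: normal form = λ.λ.λ.0  (in 2 steps)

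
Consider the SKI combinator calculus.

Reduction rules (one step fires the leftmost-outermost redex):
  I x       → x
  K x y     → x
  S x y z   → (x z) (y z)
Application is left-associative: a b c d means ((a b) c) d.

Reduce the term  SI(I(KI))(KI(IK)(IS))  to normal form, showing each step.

  start: SI(I(KI))(KI(IK)(IS))
  →1  I(KI(IK)(IS))(I(KI)(KI(IK)(IS)))
  →2  KI(IK)(IS)(I(KI)(KI(IK)(IS)))
  →3  I(IS)(I(KI)(KI(IK)(IS)))
  →4  IS(I(KI)(KI(IK)(IS)))
  →5  S(I(KI)(KI(IK)(IS)))
  →6  S(KI(KI(IK)(IS)))
  →7  SI

Answer: normal form = SI  (in 7 steps)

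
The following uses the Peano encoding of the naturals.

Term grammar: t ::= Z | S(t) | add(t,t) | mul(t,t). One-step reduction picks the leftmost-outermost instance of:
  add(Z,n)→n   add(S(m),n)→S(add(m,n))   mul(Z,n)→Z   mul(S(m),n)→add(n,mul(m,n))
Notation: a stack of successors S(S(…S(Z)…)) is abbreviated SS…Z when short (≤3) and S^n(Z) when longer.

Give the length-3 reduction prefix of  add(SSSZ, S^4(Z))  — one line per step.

Answer: after 3 steps: S(S(S(add(Z, S^4(Z)))))

Derivation:
  start: add(SSSZ, S^4(Z))
  step 1: S(add(SSZ, S^4(Z)))
  step 2: S(S(add(SZ, S^4(Z))))
  step 3: S(S(S(add(Z, S^4(Z)))))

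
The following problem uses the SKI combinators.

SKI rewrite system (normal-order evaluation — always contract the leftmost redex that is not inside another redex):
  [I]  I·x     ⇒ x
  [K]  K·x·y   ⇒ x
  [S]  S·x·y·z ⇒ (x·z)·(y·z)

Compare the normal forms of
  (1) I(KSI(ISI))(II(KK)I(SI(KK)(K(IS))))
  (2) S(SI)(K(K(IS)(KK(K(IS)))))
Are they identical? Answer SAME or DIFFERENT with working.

Answer: SAME — A ⇓ S(SI)(KS), B ⇓ S(SI)(KS)

Derivation:
Term A:
  start: I(KSI(ISI))(II(KK)I(SI(KK)(K(IS))))
  step 1: KSI(ISI)(II(KK)I(SI(KK)(K(IS))))
  step 2: S(ISI)(II(KK)I(SI(KK)(K(IS))))
  step 3: S(SI)(II(KK)I(SI(KK)(K(IS))))
  step 4: S(SI)(I(KK)I(SI(KK)(K(IS))))
  step 5: S(SI)(KKI(SI(KK)(K(IS))))
  step 6: S(SI)(K(SI(KK)(K(IS))))
  step 7: S(SI)(K(I(K(IS))(KK(K(IS)))))
  step 8: S(SI)(K(K(IS)(KK(K(IS)))))
  step 9: S(SI)(K(IS))
  step 10: S(SI)(KS)

Term B:
  start: S(SI)(K(K(IS)(KK(K(IS)))))
  step 1: S(SI)(K(IS))
  step 2: S(SI)(KS)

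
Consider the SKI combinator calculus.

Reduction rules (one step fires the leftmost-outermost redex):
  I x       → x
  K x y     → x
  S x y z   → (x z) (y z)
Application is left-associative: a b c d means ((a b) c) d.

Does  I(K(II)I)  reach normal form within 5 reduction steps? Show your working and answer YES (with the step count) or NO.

  start: I(K(II)I)
  [1] K(II)I
  [2] II
  [3] I

Answer: YES — reaches normal form I in 3 ≤ 5 steps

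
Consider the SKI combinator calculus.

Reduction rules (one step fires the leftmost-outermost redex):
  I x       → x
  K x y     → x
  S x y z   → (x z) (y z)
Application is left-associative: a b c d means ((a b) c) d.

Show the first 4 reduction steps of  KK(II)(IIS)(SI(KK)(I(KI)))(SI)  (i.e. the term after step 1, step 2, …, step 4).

Answer: after 4 steps: S(SI)

Reduction:
  start: KK(II)(IIS)(SI(KK)(I(KI)))(SI)
  [1] K(IIS)(SI(KK)(I(KI)))(SI)
  [2] IIS(SI)
  [3] IS(SI)
  [4] S(SI)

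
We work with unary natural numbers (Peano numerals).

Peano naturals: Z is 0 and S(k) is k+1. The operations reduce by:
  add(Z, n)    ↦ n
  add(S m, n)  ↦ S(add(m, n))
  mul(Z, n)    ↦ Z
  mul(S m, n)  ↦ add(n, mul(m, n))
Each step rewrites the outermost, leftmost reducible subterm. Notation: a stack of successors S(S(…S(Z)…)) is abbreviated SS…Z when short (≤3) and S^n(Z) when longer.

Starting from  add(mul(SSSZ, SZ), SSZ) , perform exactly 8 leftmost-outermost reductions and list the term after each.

  start: add(mul(SSSZ, SZ), SSZ)
  →1  add(add(SZ, mul(SSZ, SZ)), SSZ)
  →2  add(S(add(Z, mul(SSZ, SZ))), SSZ)
  →3  S(add(add(Z, mul(SSZ, SZ)), SSZ))
  →4  S(add(mul(SSZ, SZ), SSZ))
  →5  S(add(add(SZ, mul(SZ, SZ)), SSZ))
  →6  S(add(S(add(Z, mul(SZ, SZ))), SSZ))
  →7  S(S(add(add(Z, mul(SZ, SZ)), SSZ)))
  →8  S(S(add(mul(SZ, SZ), SSZ)))

Answer: after 8 steps: S(S(add(mul(SZ, SZ), SSZ)))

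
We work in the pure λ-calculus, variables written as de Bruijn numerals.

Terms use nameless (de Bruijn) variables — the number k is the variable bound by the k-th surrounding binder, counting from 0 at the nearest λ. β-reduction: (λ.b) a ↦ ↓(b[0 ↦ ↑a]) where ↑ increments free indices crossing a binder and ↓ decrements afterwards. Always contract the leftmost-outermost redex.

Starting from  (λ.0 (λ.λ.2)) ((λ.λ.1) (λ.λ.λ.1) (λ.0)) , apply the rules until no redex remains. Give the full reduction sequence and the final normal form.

  start: (λ.0 (λ.λ.2)) ((λ.λ.1) (λ.λ.λ.1) (λ.0))
  →1  (λ.λ.1) (λ.λ.λ.1) (λ.0) (λ.λ.(λ.λ.1) (λ.λ.λ.1) (λ.0))
  →2  (λ.λ.λ.λ.1) (λ.0) (λ.λ.(λ.λ.1) (λ.λ.λ.1) (λ.0))
  →3  (λ.λ.λ.1) (λ.λ.(λ.λ.1) (λ.λ.λ.1) (λ.0))
  →4  λ.λ.1

Answer: normal form = λ.λ.1  (in 4 steps)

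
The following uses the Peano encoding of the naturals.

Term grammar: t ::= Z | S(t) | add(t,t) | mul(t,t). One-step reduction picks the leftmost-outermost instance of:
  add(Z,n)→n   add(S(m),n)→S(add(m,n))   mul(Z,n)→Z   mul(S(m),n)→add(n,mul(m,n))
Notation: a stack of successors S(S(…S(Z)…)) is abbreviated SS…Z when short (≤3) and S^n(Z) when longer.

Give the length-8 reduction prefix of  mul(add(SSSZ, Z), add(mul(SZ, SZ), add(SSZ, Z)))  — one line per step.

  start: mul(add(SSSZ, Z), add(mul(SZ, SZ), add(SSZ, Z)))
  step 1: mul(S(add(SSZ, Z)), add(mul(SZ, SZ), add(SSZ, Z)))
  step 2: add(add(mul(SZ, SZ), add(SSZ, Z)), mul(add(SSZ, Z), add(mul(SZ, SZ), add(SSZ, Z))))
  step 3: add(add(add(SZ, mul(Z, SZ)), add(SSZ, Z)), mul(add(SSZ, Z), add(mul(SZ, SZ), add(SSZ, Z))))
  step 4: add(add(S(add(Z, mul(Z, SZ))), add(SSZ, Z)), mul(add(SSZ, Z), add(mul(SZ, SZ), add(SSZ, Z))))
  step 5: add(S(add(add(Z, mul(Z, SZ)), add(SSZ, Z))), mul(add(SSZ, Z), add(mul(SZ, SZ), add(SSZ, Z))))
  step 6: S(add(add(add(Z, mul(Z, SZ)), add(SSZ, Z)), mul(add(SSZ, Z), add(mul(SZ, SZ), add(SSZ, Z)))))
  step 7: S(add(add(mul(Z, SZ), add(SSZ, Z)), mul(add(SSZ, Z), add(mul(SZ, SZ), add(SSZ, Z)))))
  step 8: S(add(add(Z, add(SSZ, Z)), mul(add(SSZ, Z), add(mul(SZ, SZ), add(SSZ, Z)))))

Answer: after 8 steps: S(add(add(Z, add(SSZ, Z)), mul(add(SSZ, Z), add(mul(SZ, SZ), add(SSZ, Z)))))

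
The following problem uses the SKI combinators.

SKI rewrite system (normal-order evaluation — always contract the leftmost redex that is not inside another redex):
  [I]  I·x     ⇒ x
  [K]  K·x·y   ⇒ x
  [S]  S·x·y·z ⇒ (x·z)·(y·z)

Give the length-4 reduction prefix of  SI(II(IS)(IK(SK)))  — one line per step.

  start: SI(II(IS)(IK(SK)))
  [1] SI(I(IS)(IK(SK)))
  [2] SI(IS(IK(SK)))
  [3] SI(S(IK(SK)))
  [4] SI(S(K(SK)))

Answer: after 4 steps: SI(S(K(SK)))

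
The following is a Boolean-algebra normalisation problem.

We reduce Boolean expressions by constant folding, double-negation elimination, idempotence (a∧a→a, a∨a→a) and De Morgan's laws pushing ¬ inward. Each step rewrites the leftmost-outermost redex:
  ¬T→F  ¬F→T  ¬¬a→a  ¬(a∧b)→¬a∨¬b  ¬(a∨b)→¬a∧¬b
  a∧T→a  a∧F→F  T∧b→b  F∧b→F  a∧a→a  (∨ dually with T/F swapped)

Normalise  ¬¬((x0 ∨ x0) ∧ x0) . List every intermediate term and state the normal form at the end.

Answer: normal form = x0  (in 3 steps)

Derivation:
  start: ¬¬((x0 ∨ x0) ∧ x0)
  step 1: (x0 ∨ x0) ∧ x0
  step 2: x0 ∧ x0
  step 3: x0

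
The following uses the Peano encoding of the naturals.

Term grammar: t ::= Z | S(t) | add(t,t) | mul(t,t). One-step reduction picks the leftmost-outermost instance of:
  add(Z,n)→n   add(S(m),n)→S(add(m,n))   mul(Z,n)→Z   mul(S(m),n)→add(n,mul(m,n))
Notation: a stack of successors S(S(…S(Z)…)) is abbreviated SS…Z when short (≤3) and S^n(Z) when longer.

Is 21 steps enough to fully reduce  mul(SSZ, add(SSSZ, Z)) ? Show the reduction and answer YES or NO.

Answer: YES — reaches normal form S^6(Z) in 19 ≤ 21 steps

Reduction:
  start: mul(SSZ, add(SSSZ, Z))
  [1] add(add(SSSZ, Z), mul(SZ, add(SSSZ, Z)))
  [2] add(S(add(SSZ, Z)), mul(SZ, add(SSSZ, Z)))
  [3] S(add(add(SSZ, Z), mul(SZ, add(SSSZ, Z))))
  [4] S(add(S(add(SZ, Z)), mul(SZ, add(SSSZ, Z))))
  [5] S(S(add(add(SZ, Z), mul(SZ, add(SSSZ, Z)))))
  [6] S(S(add(S(add(Z, Z)), mul(SZ, add(SSSZ, Z)))))
  [7] S(S(S(add(add(Z, Z), mul(SZ, add(SSSZ, Z))))))
  [8] S(S(S(add(Z, mul(SZ, add(SSSZ, Z))))))
  [9] S(S(S(mul(SZ, add(SSSZ, Z)))))
  [10] S(S(S(add(add(SSSZ, Z), mul(Z, add(SSSZ, Z))))))
  [11] S(S(S(add(S(add(SSZ, Z)), mul(Z, add(SSSZ, Z))))))
  [12] S(S(S(S(add(add(SSZ, Z), mul(Z, add(SSSZ, Z)))))))
  [13] S(S(S(S(add(S(add(SZ, Z)), mul(Z, add(SSSZ, Z)))))))
  [14] S(S(S(S(S(add(add(SZ, Z), mul(Z, add(SSSZ, Z))))))))
  [15] S(S(S(S(S(add(S(add(Z, Z)), mul(Z, add(SSSZ, Z))))))))
  [16] S(S(S(S(S(S(add(add(Z, Z), mul(Z, add(SSSZ, Z)))))))))
  [17] S(S(S(S(S(S(add(Z, mul(Z, add(SSSZ, Z)))))))))
  [18] S(S(S(S(S(S(mul(Z, add(SSSZ, Z))))))))
  [19] S^6(Z)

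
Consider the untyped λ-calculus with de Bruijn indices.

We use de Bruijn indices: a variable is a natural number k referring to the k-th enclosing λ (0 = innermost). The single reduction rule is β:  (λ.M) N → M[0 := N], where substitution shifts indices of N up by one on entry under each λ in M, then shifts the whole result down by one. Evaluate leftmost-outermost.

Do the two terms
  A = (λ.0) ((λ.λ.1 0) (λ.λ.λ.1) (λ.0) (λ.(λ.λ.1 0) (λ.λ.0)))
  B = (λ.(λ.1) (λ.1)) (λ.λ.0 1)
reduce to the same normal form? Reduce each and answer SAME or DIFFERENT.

Term A:
  start: (λ.0) ((λ.λ.1 0) (λ.λ.λ.1) (λ.0) (λ.(λ.λ.1 0) (λ.λ.0)))
  [1] (λ.λ.1 0) (λ.λ.λ.1) (λ.0) (λ.(λ.λ.1 0) (λ.λ.0))
  [2] (λ.(λ.λ.λ.1) 0) (λ.0) (λ.(λ.λ.1 0) (λ.λ.0))
  [3] (λ.λ.λ.1) (λ.0) (λ.(λ.λ.1 0) (λ.λ.0))
  [4] (λ.λ.1) (λ.(λ.λ.1 0) (λ.λ.0))
  [5] λ.λ.(λ.λ.1 0) (λ.λ.0)
  [6] λ.λ.λ.(λ.λ.0) 0
  [7] λ.λ.λ.λ.0

Term B:
  start: (λ.(λ.1) (λ.1)) (λ.λ.0 1)
  [1] (λ.λ.λ.0 1) (λ.λ.λ.0 1)
  [2] λ.λ.0 1

Answer: DIFFERENT — A ⇓ λ.λ.λ.λ.0, B ⇓ λ.λ.0 1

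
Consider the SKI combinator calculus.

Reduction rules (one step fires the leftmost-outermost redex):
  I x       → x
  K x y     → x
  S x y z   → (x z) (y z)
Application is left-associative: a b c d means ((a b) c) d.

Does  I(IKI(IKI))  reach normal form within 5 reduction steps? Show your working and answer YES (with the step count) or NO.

Answer: YES — reaches normal form I in 3 ≤ 5 steps

Working:
  start: I(IKI(IKI))
  [1] IKI(IKI)
  [2] KI(IKI)
  [3] I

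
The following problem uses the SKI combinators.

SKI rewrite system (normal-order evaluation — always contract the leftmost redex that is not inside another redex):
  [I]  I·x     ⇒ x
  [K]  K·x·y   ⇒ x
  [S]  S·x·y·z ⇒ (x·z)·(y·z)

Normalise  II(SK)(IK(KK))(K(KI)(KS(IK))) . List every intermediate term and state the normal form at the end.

  start: II(SK)(IK(KK))(K(KI)(KS(IK)))
  →1  I(SK)(IK(KK))(K(KI)(KS(IK)))
  →2  SK(IK(KK))(K(KI)(KS(IK)))
  →3  K(K(KI)(KS(IK)))(IK(KK)(K(KI)(KS(IK))))
  →4  K(KI)(KS(IK))
  →5  KI

Answer: normal form = KI  (in 5 steps)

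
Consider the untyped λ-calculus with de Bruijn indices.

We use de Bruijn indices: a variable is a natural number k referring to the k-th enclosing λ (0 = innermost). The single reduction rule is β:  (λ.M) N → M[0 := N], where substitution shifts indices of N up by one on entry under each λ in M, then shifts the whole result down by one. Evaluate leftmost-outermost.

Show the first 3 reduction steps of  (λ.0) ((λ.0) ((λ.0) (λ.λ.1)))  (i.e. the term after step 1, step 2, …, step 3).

  start: (λ.0) ((λ.0) ((λ.0) (λ.λ.1)))
  →1  (λ.0) ((λ.0) (λ.λ.1))
  →2  (λ.0) (λ.λ.1)
  →3  λ.λ.1

Answer: after 3 steps: λ.λ.1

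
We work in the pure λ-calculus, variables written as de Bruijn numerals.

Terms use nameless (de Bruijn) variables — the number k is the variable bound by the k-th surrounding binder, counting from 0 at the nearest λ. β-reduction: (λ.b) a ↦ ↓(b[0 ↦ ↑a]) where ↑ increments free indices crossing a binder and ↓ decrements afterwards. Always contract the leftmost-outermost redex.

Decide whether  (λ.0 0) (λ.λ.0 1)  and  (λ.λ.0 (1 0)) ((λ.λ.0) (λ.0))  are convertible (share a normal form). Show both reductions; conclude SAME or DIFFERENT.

Term A:
  start: (λ.0 0) (λ.λ.0 1)
  →1  (λ.λ.0 1) (λ.λ.0 1)
  →2  λ.0 (λ.λ.0 1)

Term B:
  start: (λ.λ.0 (1 0)) ((λ.λ.0) (λ.0))
  →1  λ.0 ((λ.λ.0) (λ.0) 0)
  →2  λ.0 ((λ.0) 0)
  →3  λ.0 0

Answer: DIFFERENT — A ⇓ λ.0 (λ.λ.0 1), B ⇓ λ.0 0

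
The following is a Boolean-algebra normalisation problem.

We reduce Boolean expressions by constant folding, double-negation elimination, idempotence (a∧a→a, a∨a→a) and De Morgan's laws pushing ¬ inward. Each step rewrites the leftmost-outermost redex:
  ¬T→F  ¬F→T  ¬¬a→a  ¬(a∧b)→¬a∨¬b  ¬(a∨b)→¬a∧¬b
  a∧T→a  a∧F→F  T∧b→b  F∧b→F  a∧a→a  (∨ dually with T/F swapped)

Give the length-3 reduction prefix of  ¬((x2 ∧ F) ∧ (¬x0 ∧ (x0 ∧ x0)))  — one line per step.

  start: ¬((x2 ∧ F) ∧ (¬x0 ∧ (x0 ∧ x0)))
  step 1: ¬(x2 ∧ F) ∨ ¬(¬x0 ∧ (x0 ∧ x0))
  step 2: (¬x2 ∨ ¬F) ∨ ¬(¬x0 ∧ (x0 ∧ x0))
  step 3: (¬x2 ∨ T) ∨ ¬(¬x0 ∧ (x0 ∧ x0))

Answer: after 3 steps: (¬x2 ∨ T) ∨ ¬(¬x0 ∧ (x0 ∧ x0))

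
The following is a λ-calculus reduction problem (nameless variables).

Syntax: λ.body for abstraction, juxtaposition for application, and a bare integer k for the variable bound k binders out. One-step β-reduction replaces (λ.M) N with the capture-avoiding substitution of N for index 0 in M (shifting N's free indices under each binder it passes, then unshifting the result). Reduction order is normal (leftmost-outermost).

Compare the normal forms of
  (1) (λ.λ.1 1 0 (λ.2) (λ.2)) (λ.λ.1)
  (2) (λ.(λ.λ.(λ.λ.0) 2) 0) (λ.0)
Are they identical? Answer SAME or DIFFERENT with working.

Answer: DIFFERENT — A ⇓ λ.λ.λ.λ.1, B ⇓ λ.λ.0

Working:
Term A:
  start: (λ.λ.1 1 0 (λ.2) (λ.2)) (λ.λ.1)
  step 1: λ.(λ.λ.1) (λ.λ.1) 0 (λ.λ.λ.1) (λ.λ.λ.1)
  step 2: λ.(λ.λ.λ.1) 0 (λ.λ.λ.1) (λ.λ.λ.1)
  step 3: λ.(λ.λ.1) (λ.λ.λ.1) (λ.λ.λ.1)
  step 4: λ.(λ.λ.λ.λ.1) (λ.λ.λ.1)
  step 5: λ.λ.λ.λ.1

Term B:
  start: (λ.(λ.λ.(λ.λ.0) 2) 0) (λ.0)
  step 1: (λ.λ.(λ.λ.0) (λ.0)) (λ.0)
  step 2: λ.(λ.λ.0) (λ.0)
  step 3: λ.λ.0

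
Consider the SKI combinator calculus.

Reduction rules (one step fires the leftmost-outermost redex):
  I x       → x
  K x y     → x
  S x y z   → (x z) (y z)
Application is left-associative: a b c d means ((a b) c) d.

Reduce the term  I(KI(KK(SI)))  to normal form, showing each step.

  start: I(KI(KK(SI)))
  [1] KI(KK(SI))
  [2] I

Answer: normal form = I  (in 2 steps)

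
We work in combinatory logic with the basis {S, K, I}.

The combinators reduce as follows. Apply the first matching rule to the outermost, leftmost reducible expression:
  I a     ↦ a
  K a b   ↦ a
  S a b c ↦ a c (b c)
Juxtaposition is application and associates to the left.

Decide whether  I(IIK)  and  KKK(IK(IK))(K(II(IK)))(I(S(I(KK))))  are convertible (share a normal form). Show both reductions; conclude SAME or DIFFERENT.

Term A:
  start: I(IIK)
  step 1: IIK
  step 2: IK
  step 3: K

Term B:
  start: KKK(IK(IK))(K(II(IK)))(I(S(I(KK))))
  step 1: K(IK(IK))(K(II(IK)))(I(S(I(KK))))
  step 2: IK(IK)(I(S(I(KK))))
  step 3: K(IK)(I(S(I(KK))))
  step 4: IK
  step 5: K

Answer: SAME — A ⇓ K, B ⇓ K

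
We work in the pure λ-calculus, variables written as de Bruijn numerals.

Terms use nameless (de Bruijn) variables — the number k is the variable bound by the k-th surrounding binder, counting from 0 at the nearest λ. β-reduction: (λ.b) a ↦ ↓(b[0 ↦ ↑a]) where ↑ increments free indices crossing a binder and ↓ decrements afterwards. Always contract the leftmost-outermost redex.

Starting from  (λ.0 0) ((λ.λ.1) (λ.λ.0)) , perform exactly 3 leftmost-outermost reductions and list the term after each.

  start: (λ.0 0) ((λ.λ.1) (λ.λ.0))
  →1  (λ.λ.1) (λ.λ.0) ((λ.λ.1) (λ.λ.0))
  →2  (λ.λ.λ.0) ((λ.λ.1) (λ.λ.0))
  →3  λ.λ.0

Answer: after 3 steps: λ.λ.0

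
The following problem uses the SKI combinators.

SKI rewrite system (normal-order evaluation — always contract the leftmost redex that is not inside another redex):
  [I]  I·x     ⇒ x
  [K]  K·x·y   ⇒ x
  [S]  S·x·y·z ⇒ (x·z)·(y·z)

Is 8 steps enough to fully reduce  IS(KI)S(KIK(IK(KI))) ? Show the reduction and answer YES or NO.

Answer: YES — reaches normal form S(K(KI)) in 7 ≤ 8 steps

Working:
  start: IS(KI)S(KIK(IK(KI)))
  →1  S(KI)S(KIK(IK(KI)))
  →2  KI(KIK(IK(KI)))(S(KIK(IK(KI))))
  →3  I(S(KIK(IK(KI))))
  →4  S(KIK(IK(KI)))
  →5  S(I(IK(KI)))
  →6  S(IK(KI))
  →7  S(K(KI))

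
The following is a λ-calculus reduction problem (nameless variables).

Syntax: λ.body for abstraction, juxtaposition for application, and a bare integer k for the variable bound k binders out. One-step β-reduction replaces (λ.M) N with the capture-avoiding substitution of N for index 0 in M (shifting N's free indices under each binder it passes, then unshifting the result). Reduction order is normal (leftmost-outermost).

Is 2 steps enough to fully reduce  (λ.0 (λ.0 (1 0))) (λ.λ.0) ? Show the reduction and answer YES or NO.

  start: (λ.0 (λ.0 (1 0))) (λ.λ.0)
  →1  (λ.λ.0) (λ.0 ((λ.λ.0) 0))
  →2  λ.0

Answer: YES — reaches normal form λ.0 in 2 ≤ 2 steps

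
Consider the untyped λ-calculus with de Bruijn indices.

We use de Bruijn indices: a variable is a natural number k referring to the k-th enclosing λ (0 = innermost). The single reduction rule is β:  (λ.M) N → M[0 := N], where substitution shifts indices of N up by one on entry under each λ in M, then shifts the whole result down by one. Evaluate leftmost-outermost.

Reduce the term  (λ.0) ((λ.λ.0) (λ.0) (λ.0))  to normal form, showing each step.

Answer: normal form = λ.0  (in 3 steps)

Working:
  start: (λ.0) ((λ.λ.0) (λ.0) (λ.0))
  [1] (λ.λ.0) (λ.0) (λ.0)
  [2] (λ.0) (λ.0)
  [3] λ.0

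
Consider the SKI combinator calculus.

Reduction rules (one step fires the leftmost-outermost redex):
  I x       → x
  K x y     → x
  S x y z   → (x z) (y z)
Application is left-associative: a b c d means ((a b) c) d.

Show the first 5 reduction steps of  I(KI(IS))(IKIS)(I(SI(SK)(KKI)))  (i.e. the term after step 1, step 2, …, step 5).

Answer: after 5 steps: I(I(SI(SK)(KKI)))

Working:
  start: I(KI(IS))(IKIS)(I(SI(SK)(KKI)))
  step 1: KI(IS)(IKIS)(I(SI(SK)(KKI)))
  step 2: I(IKIS)(I(SI(SK)(KKI)))
  step 3: IKIS(I(SI(SK)(KKI)))
  step 4: KIS(I(SI(SK)(KKI)))
  step 5: I(I(SI(SK)(KKI)))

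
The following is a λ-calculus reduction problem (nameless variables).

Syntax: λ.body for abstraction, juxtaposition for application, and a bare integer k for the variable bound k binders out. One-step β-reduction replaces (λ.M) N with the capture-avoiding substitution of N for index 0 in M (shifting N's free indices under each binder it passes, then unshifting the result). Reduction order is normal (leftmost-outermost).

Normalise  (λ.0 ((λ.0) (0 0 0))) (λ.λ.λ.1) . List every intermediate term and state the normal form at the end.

Answer: normal form = λ.λ.1  (in 2 steps)

Derivation:
  start: (λ.0 ((λ.0) (0 0 0))) (λ.λ.λ.1)
  [1] (λ.λ.λ.1) ((λ.0) ((λ.λ.λ.1) (λ.λ.λ.1) (λ.λ.λ.1)))
  [2] λ.λ.1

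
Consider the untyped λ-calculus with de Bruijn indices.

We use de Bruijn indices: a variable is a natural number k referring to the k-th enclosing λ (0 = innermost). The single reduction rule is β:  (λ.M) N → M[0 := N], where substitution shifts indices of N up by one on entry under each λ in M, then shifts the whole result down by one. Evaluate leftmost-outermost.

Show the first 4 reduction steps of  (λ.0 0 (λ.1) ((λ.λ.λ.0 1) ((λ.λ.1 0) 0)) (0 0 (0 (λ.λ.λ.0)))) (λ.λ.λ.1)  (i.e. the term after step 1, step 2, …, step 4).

Answer: after 4 steps: (λ.λ.λ.λ.1) ((λ.λ.λ.1) (λ.λ.λ.1) ((λ.λ.λ.1) (λ.λ.λ.0)))

Reduction:
  start: (λ.0 0 (λ.1) ((λ.λ.λ.0 1) ((λ.λ.1 0) 0)) (0 0 (0 (λ.λ.λ.0)))) (λ.λ.λ.1)
  →1  (λ.λ.λ.1) (λ.λ.λ.1) (λ.λ.λ.λ.1) ((λ.λ.λ.0 1) ((λ.λ.1 0) (λ.λ.λ.1))) ((λ.λ.λ.1) (λ.λ.λ.1) ((λ.λ.λ.1) (λ.λ.λ.0)))
  →2  (λ.λ.1) (λ.λ.λ.λ.1) ((λ.λ.λ.0 1) ((λ.λ.1 0) (λ.λ.λ.1))) ((λ.λ.λ.1) (λ.λ.λ.1) ((λ.λ.λ.1) (λ.λ.λ.0)))
  →3  (λ.λ.λ.λ.λ.1) ((λ.λ.λ.0 1) ((λ.λ.1 0) (λ.λ.λ.1))) ((λ.λ.λ.1) (λ.λ.λ.1) ((λ.λ.λ.1) (λ.λ.λ.0)))
  →4  (λ.λ.λ.λ.1) ((λ.λ.λ.1) (λ.λ.λ.1) ((λ.λ.λ.1) (λ.λ.λ.0)))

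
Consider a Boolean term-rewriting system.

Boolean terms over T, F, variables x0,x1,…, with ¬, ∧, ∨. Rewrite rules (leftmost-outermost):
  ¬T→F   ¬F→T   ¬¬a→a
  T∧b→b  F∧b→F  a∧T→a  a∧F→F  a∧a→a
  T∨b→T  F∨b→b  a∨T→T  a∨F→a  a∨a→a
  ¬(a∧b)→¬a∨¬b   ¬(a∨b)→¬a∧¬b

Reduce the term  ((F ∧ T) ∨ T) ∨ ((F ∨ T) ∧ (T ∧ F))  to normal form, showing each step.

  start: ((F ∧ T) ∨ T) ∨ ((F ∨ T) ∧ (T ∧ F))
  →1  T ∨ ((F ∨ T) ∧ (T ∧ F))
  →2  T

Answer: normal form = T  (in 2 steps)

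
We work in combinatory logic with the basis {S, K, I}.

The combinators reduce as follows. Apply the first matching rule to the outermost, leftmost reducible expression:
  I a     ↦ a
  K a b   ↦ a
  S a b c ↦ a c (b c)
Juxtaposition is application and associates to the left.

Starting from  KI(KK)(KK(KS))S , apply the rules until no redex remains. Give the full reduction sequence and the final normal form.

  start: KI(KK)(KK(KS))S
  [1] I(KK(KS))S
  [2] KK(KS)S
  [3] KS

Answer: normal form = KS  (in 3 steps)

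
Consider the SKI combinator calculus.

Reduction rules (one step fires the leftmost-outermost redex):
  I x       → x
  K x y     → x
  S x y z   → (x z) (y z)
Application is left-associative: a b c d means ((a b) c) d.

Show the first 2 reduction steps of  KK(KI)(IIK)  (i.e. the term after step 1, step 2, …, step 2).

  start: KK(KI)(IIK)
  →1  K(IIK)
  →2  K(IK)

Answer: after 2 steps: K(IK)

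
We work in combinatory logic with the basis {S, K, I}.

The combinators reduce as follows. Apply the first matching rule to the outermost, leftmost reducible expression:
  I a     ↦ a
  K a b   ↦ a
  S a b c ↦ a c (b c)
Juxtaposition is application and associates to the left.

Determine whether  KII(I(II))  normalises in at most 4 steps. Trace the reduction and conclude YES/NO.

Answer: YES — reaches normal form I in 4 ≤ 4 steps

Derivation:
  start: KII(I(II))
  step 1: I(I(II))
  step 2: I(II)
  step 3: II
  step 4: I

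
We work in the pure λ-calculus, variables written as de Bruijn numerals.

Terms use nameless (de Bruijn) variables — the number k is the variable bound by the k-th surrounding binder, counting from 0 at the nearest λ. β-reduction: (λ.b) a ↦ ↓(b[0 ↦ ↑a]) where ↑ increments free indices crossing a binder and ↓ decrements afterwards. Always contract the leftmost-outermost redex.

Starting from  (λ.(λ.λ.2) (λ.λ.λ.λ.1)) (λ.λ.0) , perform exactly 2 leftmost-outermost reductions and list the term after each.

Answer: after 2 steps: λ.λ.λ.0

Derivation:
  start: (λ.(λ.λ.2) (λ.λ.λ.λ.1)) (λ.λ.0)
  step 1: (λ.λ.λ.λ.0) (λ.λ.λ.λ.1)
  step 2: λ.λ.λ.0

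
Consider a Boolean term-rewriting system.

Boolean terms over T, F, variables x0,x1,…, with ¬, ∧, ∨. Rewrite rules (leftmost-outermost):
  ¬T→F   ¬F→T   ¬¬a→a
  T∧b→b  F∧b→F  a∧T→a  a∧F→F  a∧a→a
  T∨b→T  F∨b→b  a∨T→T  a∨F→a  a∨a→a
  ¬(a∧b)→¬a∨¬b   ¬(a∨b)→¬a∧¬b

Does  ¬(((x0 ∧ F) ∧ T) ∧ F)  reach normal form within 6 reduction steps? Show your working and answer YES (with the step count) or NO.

Answer: NO — after 6 steps the term is T ∨ ¬F, not yet normal

Reduction:
  start: ¬(((x0 ∧ F) ∧ T) ∧ F)
  →1  ¬((x0 ∧ F) ∧ T) ∨ ¬F
  →2  (¬(x0 ∧ F) ∨ ¬T) ∨ ¬F
  →3  ((¬x0 ∨ ¬F) ∨ ¬T) ∨ ¬F
  →4  ((¬x0 ∨ T) ∨ ¬T) ∨ ¬F
  →5  (T ∨ ¬T) ∨ ¬F
  →6  T ∨ ¬F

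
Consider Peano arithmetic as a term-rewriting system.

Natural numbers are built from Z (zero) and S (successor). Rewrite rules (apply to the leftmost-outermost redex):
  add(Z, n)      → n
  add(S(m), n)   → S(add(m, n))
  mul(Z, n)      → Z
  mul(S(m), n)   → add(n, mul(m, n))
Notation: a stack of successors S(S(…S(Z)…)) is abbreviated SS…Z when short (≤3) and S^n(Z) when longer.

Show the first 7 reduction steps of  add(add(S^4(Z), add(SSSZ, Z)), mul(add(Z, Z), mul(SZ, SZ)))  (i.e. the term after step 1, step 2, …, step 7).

Answer: after 7 steps: S(S(S(add(S(add(Z, add(SSSZ, Z))), mul(add(Z, Z), mul(SZ, SZ))))))

Derivation:
  start: add(add(S^4(Z), add(SSSZ, Z)), mul(add(Z, Z), mul(SZ, SZ)))
  →1  add(S(add(SSSZ, add(SSSZ, Z))), mul(add(Z, Z), mul(SZ, SZ)))
  →2  S(add(add(SSSZ, add(SSSZ, Z)), mul(add(Z, Z), mul(SZ, SZ))))
  →3  S(add(S(add(SSZ, add(SSSZ, Z))), mul(add(Z, Z), mul(SZ, SZ))))
  →4  S(S(add(add(SSZ, add(SSSZ, Z)), mul(add(Z, Z), mul(SZ, SZ)))))
  →5  S(S(add(S(add(SZ, add(SSSZ, Z))), mul(add(Z, Z), mul(SZ, SZ)))))
  →6  S(S(S(add(add(SZ, add(SSSZ, Z)), mul(add(Z, Z), mul(SZ, SZ))))))
  →7  S(S(S(add(S(add(Z, add(SSSZ, Z))), mul(add(Z, Z), mul(SZ, SZ))))))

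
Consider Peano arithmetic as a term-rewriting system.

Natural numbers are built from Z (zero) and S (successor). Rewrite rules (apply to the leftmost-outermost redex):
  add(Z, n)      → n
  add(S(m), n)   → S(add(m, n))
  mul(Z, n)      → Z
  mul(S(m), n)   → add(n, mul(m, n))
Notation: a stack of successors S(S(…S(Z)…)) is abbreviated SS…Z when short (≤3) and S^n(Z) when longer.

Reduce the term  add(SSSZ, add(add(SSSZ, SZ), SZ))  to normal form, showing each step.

Answer: normal form = S^8(Z)  (in 13 steps)

Reduction:
  start: add(SSSZ, add(add(SSSZ, SZ), SZ))
  [1] S(add(SSZ, add(add(SSSZ, SZ), SZ)))
  [2] S(S(add(SZ, add(add(SSSZ, SZ), SZ))))
  [3] S(S(S(add(Z, add(add(SSSZ, SZ), SZ)))))
  [4] S(S(S(add(add(SSSZ, SZ), SZ))))
  [5] S(S(S(add(S(add(SSZ, SZ)), SZ))))
  [6] S(S(S(S(add(add(SSZ, SZ), SZ)))))
  [7] S(S(S(S(add(S(add(SZ, SZ)), SZ)))))
  [8] S(S(S(S(S(add(add(SZ, SZ), SZ))))))
  [9] S(S(S(S(S(add(S(add(Z, SZ)), SZ))))))
  [10] S(S(S(S(S(S(add(add(Z, SZ), SZ)))))))
  [11] S(S(S(S(S(S(add(SZ, SZ)))))))
  [12] S(S(S(S(S(S(S(add(Z, SZ))))))))
  [13] S^8(Z)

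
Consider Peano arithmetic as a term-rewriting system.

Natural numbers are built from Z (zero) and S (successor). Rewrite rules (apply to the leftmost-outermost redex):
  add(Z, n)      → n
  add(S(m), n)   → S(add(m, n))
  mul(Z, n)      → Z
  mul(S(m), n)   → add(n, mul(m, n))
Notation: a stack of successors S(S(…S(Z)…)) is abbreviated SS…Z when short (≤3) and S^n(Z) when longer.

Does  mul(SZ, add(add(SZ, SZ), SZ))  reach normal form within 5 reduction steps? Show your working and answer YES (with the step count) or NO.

  start: mul(SZ, add(add(SZ, SZ), SZ))
  step 1: add(add(add(SZ, SZ), SZ), mul(Z, add(add(SZ, SZ), SZ)))
  step 2: add(add(S(add(Z, SZ)), SZ), mul(Z, add(add(SZ, SZ), SZ)))
  step 3: add(S(add(add(Z, SZ), SZ)), mul(Z, add(add(SZ, SZ), SZ)))
  step 4: S(add(add(add(Z, SZ), SZ), mul(Z, add(add(SZ, SZ), SZ))))
  step 5: S(add(add(SZ, SZ), mul(Z, add(add(SZ, SZ), SZ))))

Answer: NO — after 5 steps the term is S(add(add(SZ, SZ), mul(Z, add(add(SZ, SZ), SZ)))), not yet normal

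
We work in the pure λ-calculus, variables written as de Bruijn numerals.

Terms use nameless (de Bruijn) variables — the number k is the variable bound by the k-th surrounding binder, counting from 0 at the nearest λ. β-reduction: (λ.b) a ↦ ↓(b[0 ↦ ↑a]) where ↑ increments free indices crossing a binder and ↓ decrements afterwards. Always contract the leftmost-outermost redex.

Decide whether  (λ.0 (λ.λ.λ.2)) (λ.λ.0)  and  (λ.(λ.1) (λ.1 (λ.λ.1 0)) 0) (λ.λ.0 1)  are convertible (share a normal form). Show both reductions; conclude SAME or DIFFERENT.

Term A:
  start: (λ.0 (λ.λ.λ.2)) (λ.λ.0)
  step 1: (λ.λ.0) (λ.λ.λ.2)
  step 2: λ.0

Term B:
  start: (λ.(λ.1) (λ.1 (λ.λ.1 0)) 0) (λ.λ.0 1)
  step 1: (λ.λ.λ.0 1) (λ.(λ.λ.0 1) (λ.λ.1 0)) (λ.λ.0 1)
  step 2: (λ.λ.0 1) (λ.λ.0 1)
  step 3: λ.0 (λ.λ.0 1)

Answer: DIFFERENT — A ⇓ λ.0, B ⇓ λ.0 (λ.λ.0 1)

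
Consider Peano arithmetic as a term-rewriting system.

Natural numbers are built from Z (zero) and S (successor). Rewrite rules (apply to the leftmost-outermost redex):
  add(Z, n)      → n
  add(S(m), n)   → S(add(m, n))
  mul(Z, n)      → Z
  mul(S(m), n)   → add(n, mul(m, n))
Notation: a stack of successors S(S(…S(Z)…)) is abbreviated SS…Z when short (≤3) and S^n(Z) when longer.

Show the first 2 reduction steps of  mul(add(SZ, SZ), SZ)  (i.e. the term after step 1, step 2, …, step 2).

Answer: after 2 steps: add(SZ, mul(add(Z, SZ), SZ))

Reduction:
  start: mul(add(SZ, SZ), SZ)
  [1] mul(S(add(Z, SZ)), SZ)
  [2] add(SZ, mul(add(Z, SZ), SZ))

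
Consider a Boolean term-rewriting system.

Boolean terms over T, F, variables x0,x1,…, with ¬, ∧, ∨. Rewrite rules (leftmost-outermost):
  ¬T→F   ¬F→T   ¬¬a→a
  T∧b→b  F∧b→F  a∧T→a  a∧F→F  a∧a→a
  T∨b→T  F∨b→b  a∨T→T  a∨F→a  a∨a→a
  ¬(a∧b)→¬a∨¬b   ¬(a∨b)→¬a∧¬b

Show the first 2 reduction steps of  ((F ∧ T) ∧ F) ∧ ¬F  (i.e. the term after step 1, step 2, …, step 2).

  start: ((F ∧ T) ∧ F) ∧ ¬F
  →1  F ∧ ¬F
  →2  F

Answer: after 2 steps: F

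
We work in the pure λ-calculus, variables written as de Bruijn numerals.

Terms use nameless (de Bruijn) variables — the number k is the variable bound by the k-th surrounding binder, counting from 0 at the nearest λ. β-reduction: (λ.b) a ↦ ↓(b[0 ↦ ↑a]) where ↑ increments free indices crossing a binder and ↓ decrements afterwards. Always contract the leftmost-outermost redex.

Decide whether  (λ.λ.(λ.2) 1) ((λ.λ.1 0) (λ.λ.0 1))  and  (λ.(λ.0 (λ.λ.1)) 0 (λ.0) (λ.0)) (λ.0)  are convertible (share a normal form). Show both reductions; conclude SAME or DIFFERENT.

Term A:
  start: (λ.λ.(λ.2) 1) ((λ.λ.1 0) (λ.λ.0 1))
  step 1: λ.(λ.(λ.λ.1 0) (λ.λ.0 1)) ((λ.λ.1 0) (λ.λ.0 1))
  step 2: λ.(λ.λ.1 0) (λ.λ.0 1)
  step 3: λ.λ.(λ.λ.0 1) 0
  step 4: λ.λ.λ.0 1

Term B:
  start: (λ.(λ.0 (λ.λ.1)) 0 (λ.0) (λ.0)) (λ.0)
  step 1: (λ.0 (λ.λ.1)) (λ.0) (λ.0) (λ.0)
  step 2: (λ.0) (λ.λ.1) (λ.0) (λ.0)
  step 3: (λ.λ.1) (λ.0) (λ.0)
  step 4: (λ.λ.0) (λ.0)
  step 5: λ.0

Answer: DIFFERENT — A ⇓ λ.λ.λ.0 1, B ⇓ λ.0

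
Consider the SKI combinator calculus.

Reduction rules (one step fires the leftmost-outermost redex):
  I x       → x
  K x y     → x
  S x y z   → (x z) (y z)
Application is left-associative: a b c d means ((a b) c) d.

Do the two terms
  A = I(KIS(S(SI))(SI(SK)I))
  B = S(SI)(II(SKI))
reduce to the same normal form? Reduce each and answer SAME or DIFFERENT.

Term A:
  start: I(KIS(S(SI))(SI(SK)I))
  step 1: KIS(S(SI))(SI(SK)I)
  step 2: I(S(SI))(SI(SK)I)
  step 3: S(SI)(SI(SK)I)
  step 4: S(SI)(II(SKI))
  step 5: S(SI)(I(SKI))
  step 6: S(SI)(SKI)

Term B:
  start: S(SI)(II(SKI))
  step 1: S(SI)(I(SKI))
  step 2: S(SI)(SKI)

Answer: SAME — A ⇓ S(SI)(SKI), B ⇓ S(SI)(SKI)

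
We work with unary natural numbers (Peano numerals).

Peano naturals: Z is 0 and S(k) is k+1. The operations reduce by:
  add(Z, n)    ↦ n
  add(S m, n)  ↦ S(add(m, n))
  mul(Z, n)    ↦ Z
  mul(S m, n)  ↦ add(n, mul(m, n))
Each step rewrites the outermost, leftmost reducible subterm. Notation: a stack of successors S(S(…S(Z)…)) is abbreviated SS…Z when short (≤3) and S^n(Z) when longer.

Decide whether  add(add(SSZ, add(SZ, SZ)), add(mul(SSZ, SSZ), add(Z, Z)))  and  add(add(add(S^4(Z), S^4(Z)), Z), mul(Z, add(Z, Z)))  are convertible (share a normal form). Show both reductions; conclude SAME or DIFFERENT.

Answer: SAME — A ⇓ S^8(Z), B ⇓ S^8(Z)

Working:
Term A:
  start: add(add(SSZ, add(SZ, SZ)), add(mul(SSZ, SSZ), add(Z, Z)))
  [1] add(S(add(SZ, add(SZ, SZ))), add(mul(SSZ, SSZ), add(Z, Z)))
  [2] S(add(add(SZ, add(SZ, SZ)), add(mul(SSZ, SSZ), add(Z, Z))))
  [3] S(add(S(add(Z, add(SZ, SZ))), add(mul(SSZ, SSZ), add(Z, Z))))
  [4] S(S(add(add(Z, add(SZ, SZ)), add(mul(SSZ, SSZ), add(Z, Z)))))
  [5] S(S(add(add(SZ, SZ), add(mul(SSZ, SSZ), add(Z, Z)))))
  [6] S(S(add(S(add(Z, SZ)), add(mul(SSZ, SSZ), add(Z, Z)))))
  [7] S(S(S(add(add(Z, SZ), add(mul(SSZ, SSZ), add(Z, Z))))))
  [8] S(S(S(add(SZ, add(mul(SSZ, SSZ), add(Z, Z))))))
  [9] S(S(S(S(add(Z, add(mul(SSZ, SSZ), add(Z, Z)))))))
  [10] S(S(S(S(add(mul(SSZ, SSZ), add(Z, Z))))))
  [11] S(S(S(S(add(add(SSZ, mul(SZ, SSZ)), add(Z, Z))))))
  [12] S(S(S(S(add(S(add(SZ, mul(SZ, SSZ))), add(Z, Z))))))
  [13] S(S(S(S(S(add(add(SZ, mul(SZ, SSZ)), add(Z, Z)))))))
  [14] S(S(S(S(S(add(S(add(Z, mul(SZ, SSZ))), add(Z, Z)))))))
  [15] S(S(S(S(S(S(add(add(Z, mul(SZ, SSZ)), add(Z, Z))))))))
  [16] S(S(S(S(S(S(add(mul(SZ, SSZ), add(Z, Z))))))))
  [17] S(S(S(S(S(S(add(add(SSZ, mul(Z, SSZ)), add(Z, Z))))))))
  [18] S(S(S(S(S(S(add(S(add(SZ, mul(Z, SSZ))), add(Z, Z))))))))
  [19] S(S(S(S(S(S(S(add(add(SZ, mul(Z, SSZ)), add(Z, Z)))))))))
  [20] S(S(S(S(S(S(S(add(S(add(Z, mul(Z, SSZ))), add(Z, Z)))))))))
  [21] S(S(S(S(S(S(S(S(add(add(Z, mul(Z, SSZ)), add(Z, Z))))))))))
  [22] S(S(S(S(S(S(S(S(add(mul(Z, SSZ), add(Z, Z))))))))))
  [23] S(S(S(S(S(S(S(S(add(Z, add(Z, Z))))))))))
  [24] S(S(S(S(S(S(S(S(add(Z, Z)))))))))
  [25] S^8(Z)

Term B:
  start: add(add(add(S^4(Z), S^4(Z)), Z), mul(Z, add(Z, Z)))
  [1] add(add(S(add(SSSZ, S^4(Z))), Z), mul(Z, add(Z, Z)))
  [2] add(S(add(add(SSSZ, S^4(Z)), Z)), mul(Z, add(Z, Z)))
  [3] S(add(add(add(SSSZ, S^4(Z)), Z), mul(Z, add(Z, Z))))
  [4] S(add(add(S(add(SSZ, S^4(Z))), Z), mul(Z, add(Z, Z))))
  [5] S(add(S(add(add(SSZ, S^4(Z)), Z)), mul(Z, add(Z, Z))))
  [6] S(S(add(add(add(SSZ, S^4(Z)), Z), mul(Z, add(Z, Z)))))
  [7] S(S(add(add(S(add(SZ, S^4(Z))), Z), mul(Z, add(Z, Z)))))
  [8] S(S(add(S(add(add(SZ, S^4(Z)), Z)), mul(Z, add(Z, Z)))))
  [9] S(S(S(add(add(add(SZ, S^4(Z)), Z), mul(Z, add(Z, Z))))))
  [10] S(S(S(add(add(S(add(Z, S^4(Z))), Z), mul(Z, add(Z, Z))))))
  [11] S(S(S(add(S(add(add(Z, S^4(Z)), Z)), mul(Z, add(Z, Z))))))
  [12] S(S(S(S(add(add(add(Z, S^4(Z)), Z), mul(Z, add(Z, Z)))))))
  [13] S(S(S(S(add(add(S^4(Z), Z), mul(Z, add(Z, Z)))))))
  [14] S(S(S(S(add(S(add(SSSZ, Z)), mul(Z, add(Z, Z)))))))
  [15] S(S(S(S(S(add(add(SSSZ, Z), mul(Z, add(Z, Z))))))))
  [16] S(S(S(S(S(add(S(add(SSZ, Z)), mul(Z, add(Z, Z))))))))
  [17] S(S(S(S(S(S(add(add(SSZ, Z), mul(Z, add(Z, Z)))))))))
  [18] S(S(S(S(S(S(add(S(add(SZ, Z)), mul(Z, add(Z, Z)))))))))
  [19] S(S(S(S(S(S(S(add(add(SZ, Z), mul(Z, add(Z, Z))))))))))
  [20] S(S(S(S(S(S(S(add(S(add(Z, Z)), mul(Z, add(Z, Z))))))))))
  [21] S(S(S(S(S(S(S(S(add(add(Z, Z), mul(Z, add(Z, Z)))))))))))
  [22] S(S(S(S(S(S(S(S(add(Z, mul(Z, add(Z, Z)))))))))))
  [23] S(S(S(S(S(S(S(S(mul(Z, add(Z, Z))))))))))
  [24] S^8(Z)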